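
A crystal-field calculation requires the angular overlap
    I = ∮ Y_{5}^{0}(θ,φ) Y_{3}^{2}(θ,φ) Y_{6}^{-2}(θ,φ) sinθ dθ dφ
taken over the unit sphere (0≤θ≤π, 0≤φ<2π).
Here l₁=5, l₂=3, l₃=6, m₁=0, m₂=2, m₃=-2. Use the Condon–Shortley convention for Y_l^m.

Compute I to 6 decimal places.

-0.077843

m-sum 0 ✓  L=14 even ✓  2≤6≤8 ✓
Π(2lᵢ+1) = 11×7×13 = 1001
triangle coeff Δ(5,3,6) = 1/675675
Σ_t [0,2]: t=0:+1/8640 t=1:−1/2304 t=2:+1/8640 = -7/34560
(3j)²=7/429 [(5 3 6; 0 0 0)], sign=-1
Σ_t [1,2]: t=1:−1/13824 t=2:+1/8640 = 1/23040
(3j)²=2/429 [(5 3 6; 0 2 -2)], sign=+1
⇒ 4πI² = 98/1287
I = (-1)√(98/1287/(4π)) = -0.07784287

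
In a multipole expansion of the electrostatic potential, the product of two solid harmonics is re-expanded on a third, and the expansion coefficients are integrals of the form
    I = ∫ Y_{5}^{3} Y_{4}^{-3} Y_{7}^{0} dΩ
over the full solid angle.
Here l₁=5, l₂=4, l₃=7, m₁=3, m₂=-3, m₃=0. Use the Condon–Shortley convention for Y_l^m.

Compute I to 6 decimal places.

Checks pass: Σm=0; 16 even; l₃=7∈[1,9].
(2·5+1)(2·4+1)(2·7+1) = 1485
Δ: 2! 8! 6! / 17! → 1/6126120
sum: t=0:+1/69120 t=1:−1/20736 t=2:+1/69120 = -1/51840
3j²(5 4 7; 0 0 0) = Δ·Π!·Σ² = 280/21879  (sign +1)
sum: t=0:+1/345600 t=1:−1/3628800 = 19/7257600
3j²(5 4 7; 3 -3 0) = Δ·Π!·Σ² = 2527/218790  (sign -1)
combine: 4πI² = 1485·280/21879·2527/218790 = 353780/1611753
take √, sign -1: I = -0.13216378

-0.132164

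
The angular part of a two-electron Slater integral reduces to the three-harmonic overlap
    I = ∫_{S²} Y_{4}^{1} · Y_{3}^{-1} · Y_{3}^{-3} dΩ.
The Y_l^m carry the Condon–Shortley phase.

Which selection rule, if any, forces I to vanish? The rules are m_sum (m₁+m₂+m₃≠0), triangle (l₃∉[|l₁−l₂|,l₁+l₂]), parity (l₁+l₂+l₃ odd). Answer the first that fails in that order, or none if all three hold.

m_sum

m₁+m₂+m₃ = 1 − 1 − 3 = -3  ✗
triangle: |4−3|=1 ≤ l₃=3 ≤ 4+3=7
parity: l₁+l₂+l₃ = 10 is even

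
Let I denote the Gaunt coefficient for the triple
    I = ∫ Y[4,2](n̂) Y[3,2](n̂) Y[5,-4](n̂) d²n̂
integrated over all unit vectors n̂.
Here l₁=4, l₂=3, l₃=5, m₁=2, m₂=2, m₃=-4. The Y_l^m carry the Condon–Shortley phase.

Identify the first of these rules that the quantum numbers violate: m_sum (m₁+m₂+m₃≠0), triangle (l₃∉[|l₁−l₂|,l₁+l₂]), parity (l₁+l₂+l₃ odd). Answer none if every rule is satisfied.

none

azimuthal sum: 2 + 2 − 4 = 0  ✓
1 ≤ 5 ≤ 7 (triangle on l)  ✓
L = 4 + 3 + 5 = 12 (even)  ✓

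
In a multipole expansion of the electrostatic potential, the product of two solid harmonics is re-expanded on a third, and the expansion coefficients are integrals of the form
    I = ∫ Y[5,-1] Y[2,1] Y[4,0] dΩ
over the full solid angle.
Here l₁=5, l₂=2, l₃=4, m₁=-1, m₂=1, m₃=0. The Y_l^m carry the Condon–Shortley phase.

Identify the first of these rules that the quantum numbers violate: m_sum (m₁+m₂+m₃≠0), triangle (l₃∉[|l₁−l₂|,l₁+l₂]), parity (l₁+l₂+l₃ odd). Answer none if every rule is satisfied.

azimuthal sum: -1 + 1 + 0 = 0  ✓
3 ≤ 4 ≤ 7 (triangle on l)  ✓
L = 5 + 2 + 4 = 11 (odd)  ✗

parity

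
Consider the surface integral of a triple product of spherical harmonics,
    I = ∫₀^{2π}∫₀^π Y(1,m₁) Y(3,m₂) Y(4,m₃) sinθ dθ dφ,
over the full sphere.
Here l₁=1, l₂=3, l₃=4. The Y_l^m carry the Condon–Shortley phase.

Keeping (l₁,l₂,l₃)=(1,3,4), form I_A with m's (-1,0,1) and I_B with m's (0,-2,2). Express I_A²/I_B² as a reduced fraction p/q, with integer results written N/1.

Shared (l₁,l₂,l₃)=(1,3,4): N and (l;000)² cancel in I_A²/I_B².
A: Δ = 0!·2!·6!/9! = 1/252; Racah Σ t=0..0: t=0:+1/72 = 1/72; ⇒ 3j(1 3 4; -1 0 1)² = 5/126, sgn -1
B: Δ = 0!·2!·6!/9! = 1/252; Racah Σ t=0..0: t=0:+1/120 = 1/120; ⇒ 3j(1 3 4; 0 -2 2)² = 1/21, sgn +1
I_A²/I_B² = (5/126)/(1/21) = 5/6

5/6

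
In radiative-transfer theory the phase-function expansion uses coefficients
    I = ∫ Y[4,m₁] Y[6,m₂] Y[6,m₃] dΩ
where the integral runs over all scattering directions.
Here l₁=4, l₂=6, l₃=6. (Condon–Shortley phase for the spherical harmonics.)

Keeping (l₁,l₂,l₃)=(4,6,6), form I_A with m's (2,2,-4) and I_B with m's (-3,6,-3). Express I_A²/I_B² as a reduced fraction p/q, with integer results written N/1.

Shared (l₁,l₂,l₃)=(4,6,6): N and (l;000)² cancel in I_A²/I_B².
A: Δ = 4!·4!·8!/17! = 1/15315300; Racah Σ t=0..2: t=0:+1/3870720 t=1:−1/181440 t=2:+1/138240 = 23/11612160; ⇒ 3j(4 6 6; 2 2 -4)² = 529/204204, sgn +1
B: Δ = 4!·4!·8!/17! = 1/15315300; Racah Σ t=4..4: t=4:+1/5806080 = 1/5806080; ⇒ 3j(4 6 6; -3 6 -3)² = 9/884, sgn -1
I_A²/I_B² = (529/204204)/(9/884) = 529/2079

529/2079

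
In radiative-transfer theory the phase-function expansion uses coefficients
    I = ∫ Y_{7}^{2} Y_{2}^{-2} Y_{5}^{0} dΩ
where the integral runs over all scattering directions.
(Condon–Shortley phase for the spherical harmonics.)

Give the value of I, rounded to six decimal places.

0.127204

Checks pass: Σm=0; 14 even; l₃=5∈[5,9].
(2·7+1)(2·2+1)(2·5+1) = 825
Δ: 4! 10! 0! / 15! → 1/15015
sum: t=2:+1/57600 = 1/57600
3j²(7 2 5; 0 0 0) = Δ·Π!·Σ² = 21/715  (sign -1)
sum: t=0:+1/345600 = 1/345600
3j²(7 2 5; 2 -2 0) = Δ·Π!·Σ² = 6/715  (sign -1)
combine: 4πI² = 825·21/715·6/715 = 378/1859
take √, sign +1: I = 0.12720415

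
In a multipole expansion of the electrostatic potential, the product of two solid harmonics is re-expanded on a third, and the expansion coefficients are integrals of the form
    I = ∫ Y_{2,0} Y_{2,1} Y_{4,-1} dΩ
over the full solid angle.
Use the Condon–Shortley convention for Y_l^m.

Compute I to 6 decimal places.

m-sum 0 ✓  L=8 even ✓  0≤4≤4 ✓
Π(2lᵢ+1) = 5×5×9 = 225
triangle coeff Δ(2,2,4) = 1/630
Σ_t [0,0]: t=0:+1/16 = 1/16
(3j)²=2/35 [(2 2 4; 0 0 0)], sign=+1
Σ_t [0,0]: t=0:+1/24 = 1/24
(3j)²=1/21 [(2 2 4; 0 1 -1)], sign=-1
⇒ 4πI² = 30/49
I = (-1)√(30/49/(4π)) = -0.22072812

-0.220728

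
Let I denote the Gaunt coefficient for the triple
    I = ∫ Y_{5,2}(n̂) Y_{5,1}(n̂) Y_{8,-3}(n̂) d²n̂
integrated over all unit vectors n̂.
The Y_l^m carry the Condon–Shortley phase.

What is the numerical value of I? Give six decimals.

-0.105670

m-sum 0 ✓  L=18 even ✓  0≤8≤10 ✓
Π(2lᵢ+1) = 11×11×17 = 2057
triangle coeff Δ(5,5,8) = 1/37413090
Σ_t [0,2]: t=0:+1/1036800 t=1:−1/331776 t=2:+1/1036800 = -1/921600
(3j)²=490/46189 [(5 5 8; 0 0 0)], sign=-1
Σ_t [0,2]: t=0:+1/2073600 t=1:−1/1036800 t=2:+1/5806080 = -1/3225600
(3j)²=27/4199 [(5 5 8; 2 1 -3)], sign=+1
⇒ 4πI² = 145530/1037153
I = (-1)√(145530/1037153/(4π)) = -0.10566956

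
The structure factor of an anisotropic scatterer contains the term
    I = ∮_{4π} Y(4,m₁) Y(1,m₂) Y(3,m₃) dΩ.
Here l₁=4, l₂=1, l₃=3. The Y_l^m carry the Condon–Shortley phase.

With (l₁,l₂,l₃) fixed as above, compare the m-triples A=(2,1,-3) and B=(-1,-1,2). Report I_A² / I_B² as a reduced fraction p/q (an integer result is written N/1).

1/3

Same 4,1,3: normalisation and zero-m 3j drop out of the ratio.
A: Δ: 2! 6! 0! / 9! → 1/252; sum: t=2:+1/1440 = 1/1440; 3j²(4 1 3; 2 1 -3) = Δ·Π!·Σ² = 1/252  (sign +1)
B: Δ: 2! 6! 0! / 9! → 1/252; sum: t=0:+1/240 = 1/240; 3j²(4 1 3; -1 -1 2) = Δ·Π!·Σ² = 1/84  (sign -1)
I_A²/I_B² = (1/252)/(1/84) = 1/3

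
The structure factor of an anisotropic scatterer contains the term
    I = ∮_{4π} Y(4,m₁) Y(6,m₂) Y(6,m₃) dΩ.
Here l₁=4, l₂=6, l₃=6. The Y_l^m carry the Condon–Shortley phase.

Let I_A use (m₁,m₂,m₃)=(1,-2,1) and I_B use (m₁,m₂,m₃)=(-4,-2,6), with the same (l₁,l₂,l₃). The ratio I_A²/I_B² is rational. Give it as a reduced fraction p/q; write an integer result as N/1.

2809/693

l's match ⇒ only the (l;m) 3-j factors differ between A and B.
A: triangle coeff Δ(4,6,6) = 1/15315300; Σ_t [0,3]: t=0:+1/82944 t=1:−1/17280 t=2:+1/34560 t=3:−1/725760 = -53/2903040; (3j)²=2809/306306 [(4 6 6; 1 -2 1)], sign=+1
B: triangle coeff Δ(4,6,6) = 1/15315300; Σ_t [4,4]: t=4:+1/23224320 = 1/23224320; (3j)²=1/442 [(4 6 6; -4 -2 6)], sign=+1
I_A²/I_B² = (2809/306306)/(1/442) = 2809/693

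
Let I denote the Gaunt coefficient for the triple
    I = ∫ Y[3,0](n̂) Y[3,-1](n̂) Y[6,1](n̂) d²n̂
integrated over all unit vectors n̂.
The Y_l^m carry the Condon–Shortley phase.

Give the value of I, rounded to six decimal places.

Checks pass: Σm=0; 12 even; l₃=6∈[0,6].
(2·3+1)(2·3+1)(2·6+1) = 637
Δ: 0! 6! 6! / 13! → 1/12012
sum: t=0:+1/1296 = 1/1296
3j²(3 3 6; 0 0 0) = Δ·Π!·Σ² = 100/3003  (sign +1)
sum: t=0:+1/1728 = 1/1728
3j²(3 3 6; 0 -1 1) = Δ·Π!·Σ² = 25/858  (sign -1)
combine: 4πI² = 637·100/3003·25/858 = 8750/14157
take √, sign -1: I = -0.22177545

-0.221775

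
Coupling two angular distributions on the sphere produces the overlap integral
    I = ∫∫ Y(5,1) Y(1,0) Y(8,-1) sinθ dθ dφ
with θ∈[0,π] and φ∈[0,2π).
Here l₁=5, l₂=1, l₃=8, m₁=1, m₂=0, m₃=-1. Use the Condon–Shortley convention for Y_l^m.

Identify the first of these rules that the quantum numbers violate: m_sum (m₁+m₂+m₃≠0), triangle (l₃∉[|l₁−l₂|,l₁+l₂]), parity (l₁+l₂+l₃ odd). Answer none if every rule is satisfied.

triangle

azimuthal sum: 1 + 0 − 1 = 0  ✓
4 ≤ 8 ≤ 6 (triangle on l)  ✗
L = 5 + 1 + 8 = 14 (even)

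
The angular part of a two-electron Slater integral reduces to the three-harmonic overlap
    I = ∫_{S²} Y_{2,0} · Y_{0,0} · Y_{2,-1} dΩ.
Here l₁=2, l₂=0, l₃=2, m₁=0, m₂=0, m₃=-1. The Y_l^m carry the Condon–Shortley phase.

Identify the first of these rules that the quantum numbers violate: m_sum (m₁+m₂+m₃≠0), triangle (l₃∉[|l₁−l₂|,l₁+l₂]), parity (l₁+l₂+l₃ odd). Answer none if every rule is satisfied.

m_sum

m₁+m₂+m₃ = 0 + 0 − 1 = -1  ✗
triangle: |2−0|=2 ≤ l₃=2 ≤ 2+0=2
parity: l₁+l₂+l₃ = 4 is even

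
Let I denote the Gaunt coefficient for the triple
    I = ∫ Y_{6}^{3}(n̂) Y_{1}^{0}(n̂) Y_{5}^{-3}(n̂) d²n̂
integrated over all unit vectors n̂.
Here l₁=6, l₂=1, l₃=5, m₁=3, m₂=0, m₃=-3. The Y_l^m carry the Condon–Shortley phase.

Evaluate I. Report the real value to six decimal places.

Rules hold: Σm=0, L=12 even, 5≤5≤7.
N = 13·3·11 = 429
Δ = 2!·10!·0!/13! = 1/858
Racah Σ t=1..1: t=1:−1/14400 = -1/14400
⇒ 3j(6 1 5; 0 0 0)² = 6/143, sgn +1
Racah Σ t=1..1: t=1:−1/80640 = -1/80640
⇒ 3j(6 1 5; 3 0 -3)² = 9/286, sgn -1
4πI² = N·(3j₀)²·(3jₘ)² = 81/143
I = -1·√(0.566434/4π) = -0.21230956

-0.212310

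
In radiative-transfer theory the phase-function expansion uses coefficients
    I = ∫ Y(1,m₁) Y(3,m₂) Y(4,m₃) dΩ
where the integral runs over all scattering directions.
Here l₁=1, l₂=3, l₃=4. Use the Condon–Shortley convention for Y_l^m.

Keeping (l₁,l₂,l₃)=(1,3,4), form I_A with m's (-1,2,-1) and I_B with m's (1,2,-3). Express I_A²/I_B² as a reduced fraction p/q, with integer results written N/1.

l's match ⇒ only the (l;m) 3-j factors differ between A and B.
A: triangle coeff Δ(1,3,4) = 1/252; Σ_t [0,0]: t=0:+1/240 = 1/240; (3j)²=1/84 [(1 3 4; -1 2 -1)], sign=-1
B: triangle coeff Δ(1,3,4) = 1/252; Σ_t [0,0]: t=0:+1/240 = 1/240; (3j)²=1/12 [(1 3 4; 1 2 -3)], sign=-1
I_A²/I_B² = (1/84)/(1/12) = 1/7

1/7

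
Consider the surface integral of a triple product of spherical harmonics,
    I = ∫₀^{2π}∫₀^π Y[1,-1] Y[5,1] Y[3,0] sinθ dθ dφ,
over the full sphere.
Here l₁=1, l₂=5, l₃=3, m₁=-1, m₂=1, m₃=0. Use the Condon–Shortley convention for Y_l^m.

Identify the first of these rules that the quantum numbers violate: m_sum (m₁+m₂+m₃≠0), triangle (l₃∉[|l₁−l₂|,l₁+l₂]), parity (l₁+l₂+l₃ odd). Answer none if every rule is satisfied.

m₁+m₂+m₃ = -1 + 1 + 0 = 0  ✓
triangle: |1−5|=4 ≤ l₃=3 ≤ 1+5=6  ✗
parity: l₁+l₂+l₃ = 9 is odd

triangle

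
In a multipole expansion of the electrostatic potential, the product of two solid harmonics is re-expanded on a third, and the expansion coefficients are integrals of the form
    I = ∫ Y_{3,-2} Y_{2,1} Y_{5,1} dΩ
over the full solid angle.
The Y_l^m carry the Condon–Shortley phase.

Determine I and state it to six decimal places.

Checks pass: Σm=0; 10 even; l₃=5∈[1,5].
(2·3+1)(2·2+1)(2·5+1) = 385
Δ: 0! 6! 4! / 11! → 1/2310
sum: t=0:+1/144 = 1/144
3j²(3 2 5; 0 0 0) = Δ·Π!·Σ² = 10/231  (sign -1)
sum: t=0:+1/720 = 1/720
3j²(3 2 5; -2 1 1) = Δ·Π!·Σ² = 4/385  (sign +1)
combine: 4πI² = 385·10/231·4/385 = 40/231
take √, sign -1: I = -0.11738675

-0.117387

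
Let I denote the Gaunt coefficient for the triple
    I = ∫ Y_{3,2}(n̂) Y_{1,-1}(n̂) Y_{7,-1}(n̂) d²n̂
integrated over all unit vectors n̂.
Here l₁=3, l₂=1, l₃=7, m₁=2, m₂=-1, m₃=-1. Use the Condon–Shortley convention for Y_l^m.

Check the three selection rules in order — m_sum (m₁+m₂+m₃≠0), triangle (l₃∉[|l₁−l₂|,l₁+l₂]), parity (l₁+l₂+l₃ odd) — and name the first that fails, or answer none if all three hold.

Σmᵢ = 0  ✓
l₃∈[|l₁−l₂|,l₁+l₂]=[2,4], have l₃=7  ✗
Σlᵢ = 11 ⇒ odd

triangle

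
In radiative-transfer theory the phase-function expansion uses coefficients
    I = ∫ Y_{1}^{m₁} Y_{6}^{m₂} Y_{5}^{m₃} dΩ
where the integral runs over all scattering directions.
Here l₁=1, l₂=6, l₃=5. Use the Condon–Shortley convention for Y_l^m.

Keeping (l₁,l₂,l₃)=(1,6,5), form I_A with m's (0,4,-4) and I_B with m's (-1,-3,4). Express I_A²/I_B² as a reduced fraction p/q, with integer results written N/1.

Same 1,6,5: normalisation and zero-m 3j drop out of the ratio.
A: Δ: 2! 0! 10! / 13! → 1/858; sum: t=1:−1/362880 = -1/362880; 3j²(1 6 5; 0 4 -4) = Δ·Π!·Σ² = 10/429  (sign +1)
B: Δ: 2! 0! 10! / 13! → 1/858; sum: t=2:+1/725760 = 1/725760; 3j²(1 6 5; -1 -3 4) = Δ·Π!·Σ² = 1/286  (sign -1)
I_A²/I_B² = (10/429)/(1/286) = 20/3

20/3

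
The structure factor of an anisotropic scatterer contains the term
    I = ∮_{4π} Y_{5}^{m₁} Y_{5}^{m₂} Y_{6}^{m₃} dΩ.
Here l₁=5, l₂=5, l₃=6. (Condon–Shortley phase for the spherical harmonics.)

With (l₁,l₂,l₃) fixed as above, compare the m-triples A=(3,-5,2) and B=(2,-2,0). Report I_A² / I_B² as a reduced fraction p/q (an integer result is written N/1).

Same 5,5,6: normalisation and zero-m 3j drop out of the ratio.
A: Δ: 4! 6! 6! / 17! → 1/28588560; sum: t=0:+1/829440 = 1/829440; 3j²(5 5 6; 3 -5 2) = Δ·Π!·Σ² = 35/2431  (sign +1)
B: Δ: 4! 6! 6! / 17! → 1/28588560; sum: t=0:+1/31104 t=1:−1/13824 t=2:+1/57600 t=3:−1/3110400 = -1/43200; 3j²(5 5 6; 2 -2 0) = Δ·Π!·Σ² = 108/12155  (sign -1)
I_A²/I_B² = (35/2431)/(108/12155) = 175/108

175/108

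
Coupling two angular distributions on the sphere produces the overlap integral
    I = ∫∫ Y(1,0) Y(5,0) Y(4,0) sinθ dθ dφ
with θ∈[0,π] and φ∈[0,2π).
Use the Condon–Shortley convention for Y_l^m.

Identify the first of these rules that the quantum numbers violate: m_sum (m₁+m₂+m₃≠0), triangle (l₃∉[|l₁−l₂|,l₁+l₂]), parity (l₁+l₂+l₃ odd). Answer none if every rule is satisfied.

none

azimuthal sum: 0 + 0 + 0 = 0  ✓
4 ≤ 4 ≤ 6 (triangle on l)  ✓
L = 1 + 5 + 4 = 10 (even)  ✓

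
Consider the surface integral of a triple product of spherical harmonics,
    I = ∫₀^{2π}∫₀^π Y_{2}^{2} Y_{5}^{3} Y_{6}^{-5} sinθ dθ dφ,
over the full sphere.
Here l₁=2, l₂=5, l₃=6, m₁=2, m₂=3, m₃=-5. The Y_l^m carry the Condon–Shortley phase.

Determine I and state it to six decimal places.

0.000000

l₁+l₂+l₃=13 is odd: 3j(l;000)=0 ⇒ I=0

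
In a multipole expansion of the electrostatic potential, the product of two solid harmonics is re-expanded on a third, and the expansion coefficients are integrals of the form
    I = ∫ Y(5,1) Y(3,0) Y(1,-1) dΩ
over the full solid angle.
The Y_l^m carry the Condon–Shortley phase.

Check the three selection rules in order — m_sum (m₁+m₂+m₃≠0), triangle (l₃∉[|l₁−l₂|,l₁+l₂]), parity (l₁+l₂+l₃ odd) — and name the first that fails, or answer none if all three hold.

azimuthal sum: 1 + 0 − 1 = 0  ✓
2 ≤ 1 ≤ 8 (triangle on l)  ✗
L = 5 + 3 + 1 = 9 (odd)

triangle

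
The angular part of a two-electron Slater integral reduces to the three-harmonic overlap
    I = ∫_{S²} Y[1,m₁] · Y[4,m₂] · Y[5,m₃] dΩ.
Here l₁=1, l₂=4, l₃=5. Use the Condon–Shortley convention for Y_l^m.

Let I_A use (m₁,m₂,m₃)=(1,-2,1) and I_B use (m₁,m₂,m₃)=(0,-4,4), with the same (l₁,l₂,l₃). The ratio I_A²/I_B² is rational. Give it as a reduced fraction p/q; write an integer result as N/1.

2/3

l's match ⇒ only the (l;m) 3-j factors differ between A and B.
A: triangle coeff Δ(1,4,5) = 1/495; Σ_t [0,0]: t=0:+1/2880 = 1/2880; (3j)²=2/165 [(1 4 5; 1 -2 1)], sign=+1
B: triangle coeff Δ(1,4,5) = 1/495; Σ_t [0,0]: t=0:+1/40320 = 1/40320; (3j)²=1/55 [(1 4 5; 0 -4 4)], sign=-1
I_A²/I_B² = (2/165)/(1/55) = 2/3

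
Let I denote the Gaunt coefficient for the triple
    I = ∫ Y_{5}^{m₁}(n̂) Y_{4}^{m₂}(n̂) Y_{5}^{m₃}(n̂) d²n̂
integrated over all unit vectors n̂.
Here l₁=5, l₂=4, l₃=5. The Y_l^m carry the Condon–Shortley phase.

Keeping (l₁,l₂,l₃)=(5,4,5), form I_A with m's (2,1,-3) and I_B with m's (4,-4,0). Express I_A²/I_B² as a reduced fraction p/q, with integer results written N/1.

5/6

Shared (l₁,l₂,l₃)=(5,4,5): N and (l;000)² cancel in I_A²/I_B².
A: Δ = 4!·6!·4!/15! = 1/3153150; Racah Σ t=1..3: t=1:−1/6912 t=2:+1/2880 t=3:−1/17280 = 1/6912; ⇒ 3j(5 4 5; 2 1 -3)² = 5/429, sgn +1
B: Δ = 4!·6!·4!/15! = 1/3153150; Racah Σ t=0..0: t=0:+1/69120 = 1/69120; ⇒ 3j(5 4 5; 4 -4 0)² = 2/143, sgn -1
I_A²/I_B² = (5/429)/(2/143) = 5/6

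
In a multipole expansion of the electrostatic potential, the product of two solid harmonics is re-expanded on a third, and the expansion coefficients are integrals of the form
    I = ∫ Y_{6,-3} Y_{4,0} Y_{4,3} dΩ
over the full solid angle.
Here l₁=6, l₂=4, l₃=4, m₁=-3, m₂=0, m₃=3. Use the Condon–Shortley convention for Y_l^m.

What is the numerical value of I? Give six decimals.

m-sum 0 ✓  L=14 even ✓  2≤4≤10 ✓
Π(2lᵢ+1) = 13×9×9 = 1053
triangle coeff Δ(6,4,4) = 1/1261260
Σ_t [2,4]: t=2:+1/4608 t=3:−1/1296 t=4:+1/4608 = -7/20736
(3j)²=20/1287 [(6 4 4; 0 0 0)], sign=-1
Σ_t [3,4]: t=3:−1/25920 t=4:+1/11520 = 1/20736
(3j)²=5/429 [(6 4 4; -3 0 3)], sign=-1
⇒ 4πI² = 300/1573
I = (+1)√(300/1573/(4π)) = 0.12319450

0.123195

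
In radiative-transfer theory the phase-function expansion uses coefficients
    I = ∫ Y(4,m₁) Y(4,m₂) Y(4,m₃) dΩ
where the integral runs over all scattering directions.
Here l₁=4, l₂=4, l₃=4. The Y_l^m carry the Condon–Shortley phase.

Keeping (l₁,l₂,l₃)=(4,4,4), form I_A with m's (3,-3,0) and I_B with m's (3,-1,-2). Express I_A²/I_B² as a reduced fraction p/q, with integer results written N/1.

63/10

Shared (l₁,l₂,l₃)=(4,4,4): N and (l;000)² cancel in I_A²/I_B².
A: Δ = 4!·4!·4!/13! = 1/450450; Racah Σ t=0..1: t=0:+1/864 t=1:−1/3456 = 1/1152; ⇒ 3j(4 4 4; 3 -3 0)² = 7/286, sgn +1
B: Δ = 4!·4!·4!/13! = 1/450450; Racah Σ t=0..1: t=0:+1/864 t=1:−1/576 = -1/1728; ⇒ 3j(4 4 4; 3 -1 -2)² = 5/1287, sgn -1
I_A²/I_B² = (7/286)/(5/1287) = 63/10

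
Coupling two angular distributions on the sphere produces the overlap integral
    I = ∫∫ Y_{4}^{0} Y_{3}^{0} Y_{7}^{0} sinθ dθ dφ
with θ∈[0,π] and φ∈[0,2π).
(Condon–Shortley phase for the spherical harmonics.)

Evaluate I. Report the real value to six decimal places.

Checks pass: Σm=0; 14 even; l₃=7∈[1,7].
(2·4+1)(2·3+1)(2·7+1) = 945
Δ: 0! 8! 6! / 15! → 1/45045
sum: t=0:+1/20736 = 1/20736
3j²(4 3 7; 0 0 0) = Δ·Π!·Σ² = 35/1287  (sign -1)
(m-triple is (0,0,0) — same symbol as above.)
combine: 4πI² = 945·35/1287·35/1287 = 42875/61347
take √, sign +1: I = 0.23583077

0.235831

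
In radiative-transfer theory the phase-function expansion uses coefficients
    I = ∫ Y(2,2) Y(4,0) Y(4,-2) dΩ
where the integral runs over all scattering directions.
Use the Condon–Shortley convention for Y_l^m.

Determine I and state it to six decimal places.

-0.190365

Rules hold: Σm=0, L=10 even, 2≤4≤6.
N = 5·9·9 = 405
Δ = 2!·2!·6!/11! = 1/13860
Racah Σ t=0..2: t=0:+1/192 t=1:−1/36 t=2:+1/192 = -5/288
⇒ 3j(2 4 4; 0 0 0)² = 20/693, sgn -1
Racah Σ t=0..0: t=0:+1/192 = 1/192
⇒ 3j(2 4 4; 2 0 -2)² = 3/77, sgn +1
4πI² = N·(3j₀)²·(3jₘ)² = 2700/5929
I = -1·√(0.455389/4π) = -0.19036462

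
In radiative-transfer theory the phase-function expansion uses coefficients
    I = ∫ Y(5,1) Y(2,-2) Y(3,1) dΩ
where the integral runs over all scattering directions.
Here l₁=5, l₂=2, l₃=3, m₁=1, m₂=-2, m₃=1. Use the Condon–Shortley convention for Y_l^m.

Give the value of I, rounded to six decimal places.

-0.092802

Rules hold: Σm=0, L=10 even, 3≤3≤7.
N = 11·5·7 = 385
Δ = 4!·6!·0!/11! = 1/2310
Racah Σ t=2..2: t=2:+1/144 = 1/144
⇒ 3j(5 2 3; 0 0 0)² = 10/231, sgn -1
Racah Σ t=0..0: t=0:+1/1152 = 1/1152
⇒ 3j(5 2 3; 1 -2 1)² = 1/154, sgn +1
4πI² = N·(3j₀)²·(3jₘ)² = 25/231
I = -1·√(0.108225/4π) = -0.09280237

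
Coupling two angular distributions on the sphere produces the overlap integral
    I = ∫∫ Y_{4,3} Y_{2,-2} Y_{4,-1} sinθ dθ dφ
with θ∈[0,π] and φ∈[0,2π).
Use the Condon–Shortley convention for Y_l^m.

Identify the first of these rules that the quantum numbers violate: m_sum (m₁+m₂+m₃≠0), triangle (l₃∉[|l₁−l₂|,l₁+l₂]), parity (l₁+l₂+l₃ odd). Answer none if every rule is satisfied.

none

m₁+m₂+m₃ = 3 − 2 − 1 = 0  ✓
triangle: |4−2|=2 ≤ l₃=4 ≤ 4+2=6  ✓
parity: l₁+l₂+l₃ = 10 is even  ✓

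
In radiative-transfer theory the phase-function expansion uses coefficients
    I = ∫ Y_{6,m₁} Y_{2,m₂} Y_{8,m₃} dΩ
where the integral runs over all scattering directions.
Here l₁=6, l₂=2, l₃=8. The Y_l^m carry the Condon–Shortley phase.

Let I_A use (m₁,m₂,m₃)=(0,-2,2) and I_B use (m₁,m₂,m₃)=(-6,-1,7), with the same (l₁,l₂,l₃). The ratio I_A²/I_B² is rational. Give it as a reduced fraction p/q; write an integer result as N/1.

6/13

Same 6,2,8: normalisation and zero-m 3j drop out of the ratio.
A: Δ: 0! 12! 4! / 17! → 1/30940; sum: t=0:+1/12441600 = 1/12441600; 3j²(6 2 8; 0 -2 2) = Δ·Π!·Σ² = 3/442  (sign +1)
B: Δ: 0! 12! 4! / 17! → 1/30940; sum: t=0:+1/2874009600 = 1/2874009600; 3j²(6 2 8; -6 -1 7) = Δ·Π!·Σ² = 1/68  (sign -1)
I_A²/I_B² = (3/442)/(1/68) = 6/13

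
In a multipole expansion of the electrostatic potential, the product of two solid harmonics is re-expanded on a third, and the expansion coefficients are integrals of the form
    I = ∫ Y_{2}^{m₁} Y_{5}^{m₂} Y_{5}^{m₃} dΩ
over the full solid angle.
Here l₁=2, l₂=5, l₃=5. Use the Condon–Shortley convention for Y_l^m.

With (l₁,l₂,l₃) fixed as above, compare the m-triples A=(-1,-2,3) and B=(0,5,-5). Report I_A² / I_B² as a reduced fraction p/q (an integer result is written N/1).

4/9

Same 2,5,5: normalisation and zero-m 3j drop out of the ratio.
A: Δ: 2! 2! 8! / 13! → 1/38610; sum: t=1:−1/2880 t=2:+1/10080 = -1/4032; 3j²(2 5 5; -1 -2 3) = Δ·Π!·Σ² = 10/429  (sign -1)
B: Δ: 2! 2! 8! / 13! → 1/38610; sum: t=2:+1/161280 = 1/161280; 3j²(2 5 5; 0 5 -5) = Δ·Π!·Σ² = 15/286  (sign +1)
I_A²/I_B² = (10/429)/(15/286) = 4/9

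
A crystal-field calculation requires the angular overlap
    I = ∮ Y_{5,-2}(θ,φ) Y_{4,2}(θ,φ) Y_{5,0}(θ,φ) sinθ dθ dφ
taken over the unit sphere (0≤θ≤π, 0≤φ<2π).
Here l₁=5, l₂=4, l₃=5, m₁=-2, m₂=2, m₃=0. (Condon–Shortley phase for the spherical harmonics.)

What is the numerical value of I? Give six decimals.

m-sum 0 ✓  L=14 even ✓  1≤5≤9 ✓
Π(2lᵢ+1) = 11×9×11 = 1089
triangle coeff Δ(5,4,5) = 1/3153150
Σ_t [0,4]: t=0:+1/69120 t=1:−1/1728 t=2:+1/576 t=3:−1/1728 t=4:+1/69120 = 7/11520
(3j)²=2/143 [(5 4 5; 0 0 0)], sign=-1
Σ_t [2,4]: t=2:+1/11520 t=3:−1/1728 t=4:+1/3456 = -7/34560
(3j)²=7/858 [(5 4 5; -2 2 0)], sign=+1
⇒ 4πI² = 21/169
I = (-1)√(21/169/(4π)) = -0.09944006

-0.099440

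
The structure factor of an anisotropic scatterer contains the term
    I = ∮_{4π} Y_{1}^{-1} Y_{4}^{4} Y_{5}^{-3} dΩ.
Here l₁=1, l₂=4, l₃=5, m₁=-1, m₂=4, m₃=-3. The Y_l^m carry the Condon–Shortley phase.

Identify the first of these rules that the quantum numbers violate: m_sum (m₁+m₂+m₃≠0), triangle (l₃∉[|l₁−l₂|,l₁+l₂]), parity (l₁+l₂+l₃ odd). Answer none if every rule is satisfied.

none

azimuthal sum: -1 + 4 − 3 = 0  ✓
3 ≤ 5 ≤ 5 (triangle on l)  ✓
L = 1 + 4 + 5 = 10 (even)  ✓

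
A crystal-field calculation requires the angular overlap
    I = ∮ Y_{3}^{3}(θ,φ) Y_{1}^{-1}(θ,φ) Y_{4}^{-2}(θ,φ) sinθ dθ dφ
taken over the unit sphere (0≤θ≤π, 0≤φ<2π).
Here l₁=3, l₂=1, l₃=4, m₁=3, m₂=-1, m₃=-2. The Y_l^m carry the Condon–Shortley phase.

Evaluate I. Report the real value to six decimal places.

m-sum 0 ✓  L=8 even ✓  2≤4≤4 ✓
Π(2lᵢ+1) = 7×3×9 = 189
triangle coeff Δ(3,1,4) = 1/252
Σ_t [0,0]: t=0:+1/36 = 1/36
(3j)²=4/63 [(3 1 4; 0 0 0)], sign=+1
Σ_t [0,0]: t=0:+1/1440 = 1/1440
(3j)²=1/252 [(3 1 4; 3 -1 -2)], sign=+1
⇒ 4πI² = 1/21
I = (+1)√(1/21/(4π)) = 0.06155813

0.061558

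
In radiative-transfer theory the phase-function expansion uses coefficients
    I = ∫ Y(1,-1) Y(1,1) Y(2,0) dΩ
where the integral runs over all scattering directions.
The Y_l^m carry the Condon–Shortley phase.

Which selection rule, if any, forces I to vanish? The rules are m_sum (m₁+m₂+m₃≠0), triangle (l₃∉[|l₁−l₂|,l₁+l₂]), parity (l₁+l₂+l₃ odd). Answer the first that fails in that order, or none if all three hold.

none

azimuthal sum: -1 + 1 + 0 = 0  ✓
0 ≤ 2 ≤ 2 (triangle on l)  ✓
L = 1 + 1 + 2 = 4 (even)  ✓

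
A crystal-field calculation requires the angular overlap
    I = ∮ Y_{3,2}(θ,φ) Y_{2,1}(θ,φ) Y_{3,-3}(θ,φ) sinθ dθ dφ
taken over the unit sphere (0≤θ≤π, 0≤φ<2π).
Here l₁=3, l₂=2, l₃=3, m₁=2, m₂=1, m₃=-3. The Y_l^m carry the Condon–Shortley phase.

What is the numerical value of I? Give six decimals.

-0.210261

Checks pass: Σm=0; 8 even; l₃=3∈[1,5].
(2·3+1)(2·2+1)(2·3+1) = 245
Δ: 2! 4! 2! / 9! → 1/3780
sum: t=0:+1/24 t=1:−1/4 t=2:+1/24 = -1/6
3j²(3 2 3; 0 0 0) = Δ·Π!·Σ² = 4/105  (sign +1)
sum: t=1:−1/48 = -1/48
3j²(3 2 3; 2 1 -3) = Δ·Π!·Σ² = 5/84  (sign -1)
combine: 4πI² = 245·4/105·5/84 = 5/9
take √, sign -1: I = -0.21026104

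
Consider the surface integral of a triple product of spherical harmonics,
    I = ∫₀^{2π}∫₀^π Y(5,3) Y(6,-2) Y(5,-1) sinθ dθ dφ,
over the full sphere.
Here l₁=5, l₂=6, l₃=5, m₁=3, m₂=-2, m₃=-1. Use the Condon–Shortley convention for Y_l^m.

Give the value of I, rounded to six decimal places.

-0.106727

Checks pass: Σm=0; 16 even; l₃=5∈[1,11].
(2·5+1)(2·6+1)(2·5+1) = 1573
Δ: 6! 4! 6! / 17! → 1/28588560
sum: t=1:−1/345600 t=2:+1/13824 t=3:−1/5184 t=4:+1/13824 t=5:−1/345600 = -7/129600
3j²(5 6 5; 0 0 0) = Δ·Π!·Σ² = 80/7293  (sign +1)
sum: t=0:+1/138240 t=1:−1/25920 t=2:+1/55296 = -11/829440
3j²(5 6 5; 3 -2 -1) = Δ·Π!·Σ² = 11/1326  (sign -1)
combine: 4πI² = 1573·80/7293·11/1326 = 4840/33813
take √, sign -1: I = -0.10672739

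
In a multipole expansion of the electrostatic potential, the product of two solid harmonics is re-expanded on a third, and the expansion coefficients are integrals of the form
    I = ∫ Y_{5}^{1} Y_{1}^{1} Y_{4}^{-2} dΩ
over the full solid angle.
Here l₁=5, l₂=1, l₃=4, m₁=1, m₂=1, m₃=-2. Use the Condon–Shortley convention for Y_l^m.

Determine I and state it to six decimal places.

Rules hold: Σm=0, L=10 even, 4≤4≤6.
N = 11·3·9 = 297
Δ = 2!·8!·0!/11! = 1/495
Racah Σ t=1..1: t=1:−1/576 = -1/576
⇒ 3j(5 1 4; 0 0 0)² = 5/99, sgn -1
Racah Σ t=2..2: t=2:+1/2880 = 1/2880
⇒ 3j(5 1 4; 1 1 -2)² = 2/165, sgn +1
4πI² = N·(3j₀)²·(3jₘ)² = 2/11
I = -1·√(0.181818/4π) = -0.12028562

-0.120286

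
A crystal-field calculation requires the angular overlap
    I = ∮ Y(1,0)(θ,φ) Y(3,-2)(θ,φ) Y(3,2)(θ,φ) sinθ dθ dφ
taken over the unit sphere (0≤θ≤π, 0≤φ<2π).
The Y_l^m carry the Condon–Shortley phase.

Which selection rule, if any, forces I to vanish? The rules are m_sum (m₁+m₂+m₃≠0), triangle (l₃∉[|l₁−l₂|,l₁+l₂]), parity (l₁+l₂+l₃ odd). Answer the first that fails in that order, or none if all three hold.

parity

azimuthal sum: 0 − 2 + 2 = 0  ✓
2 ≤ 3 ≤ 4 (triangle on l)  ✓
L = 1 + 3 + 3 = 7 (odd)  ✗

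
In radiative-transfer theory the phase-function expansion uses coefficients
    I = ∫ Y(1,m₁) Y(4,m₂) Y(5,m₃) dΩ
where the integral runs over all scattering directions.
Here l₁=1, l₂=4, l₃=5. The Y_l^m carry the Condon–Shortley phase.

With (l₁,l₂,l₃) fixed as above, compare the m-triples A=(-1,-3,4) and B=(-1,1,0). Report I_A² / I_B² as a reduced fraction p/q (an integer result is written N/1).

Same 1,4,5: normalisation and zero-m 3j drop out of the ratio.
A: Δ: 0! 2! 8! / 11! → 1/495; sum: t=0:+1/10080 = 1/10080; 3j²(1 4 5; -1 -3 4) = Δ·Π!·Σ² = 4/55  (sign -1)
B: Δ: 0! 2! 8! / 11! → 1/495; sum: t=0:+1/1440 = 1/1440; 3j²(1 4 5; -1 1 0) = Δ·Π!·Σ² = 2/99  (sign -1)
I_A²/I_B² = (4/55)/(2/99) = 18/5

18/5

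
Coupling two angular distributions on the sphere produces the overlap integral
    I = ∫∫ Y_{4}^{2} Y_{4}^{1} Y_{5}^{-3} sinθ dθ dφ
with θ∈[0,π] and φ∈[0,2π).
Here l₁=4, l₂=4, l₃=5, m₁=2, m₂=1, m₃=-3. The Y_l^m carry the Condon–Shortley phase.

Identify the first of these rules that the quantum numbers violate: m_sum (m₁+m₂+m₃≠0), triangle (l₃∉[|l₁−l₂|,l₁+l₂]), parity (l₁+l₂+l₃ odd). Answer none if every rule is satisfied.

parity

m₁+m₂+m₃ = 2 + 1 − 3 = 0  ✓
triangle: |4−4|=0 ≤ l₃=5 ≤ 4+4=8  ✓
parity: l₁+l₂+l₃ = 13 is odd  ✗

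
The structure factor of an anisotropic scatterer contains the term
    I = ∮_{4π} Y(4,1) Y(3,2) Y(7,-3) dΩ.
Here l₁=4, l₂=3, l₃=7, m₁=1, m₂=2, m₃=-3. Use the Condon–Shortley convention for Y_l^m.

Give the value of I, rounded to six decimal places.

m-sum 0 ✓  L=14 even ✓  1≤7≤7 ✓
Π(2lᵢ+1) = 9×7×15 = 945
triangle coeff Δ(4,3,7) = 1/45045
Σ_t [0,0]: t=0:+1/20736 = 1/20736
(3j)²=35/1287 [(4 3 7; 0 0 0)], sign=-1
Σ_t [0,0]: t=0:+1/86400 = 1/86400
(3j)²=16/715 [(4 3 7; 1 2 -3)], sign=+1
⇒ 4πI² = 11760/20449
I = (-1)√(11760/20449/(4π)) = -0.21392557

-0.213926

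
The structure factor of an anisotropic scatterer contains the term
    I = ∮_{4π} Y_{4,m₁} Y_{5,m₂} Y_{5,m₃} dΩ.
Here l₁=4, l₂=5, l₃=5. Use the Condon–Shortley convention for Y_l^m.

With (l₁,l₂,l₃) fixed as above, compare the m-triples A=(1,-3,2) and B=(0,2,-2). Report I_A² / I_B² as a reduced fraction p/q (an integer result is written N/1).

Same 4,5,5: normalisation and zero-m 3j drop out of the ratio.
A: Δ: 4! 4! 6! / 15! → 1/3153150; sum: t=0:+1/6912 t=1:−1/2880 t=2:+1/17280 = -1/6912; 3j²(4 5 5; 1 -3 2) = Δ·Π!·Σ² = 5/429  (sign +1)
B: Δ: 4! 4! 6! / 15! → 1/3153150; sum: t=1:−1/25920 t=2:+1/1920 t=3:−1/1728 t=4:+1/20736 = -1/20736; 3j²(4 5 5; 0 2 -2) = Δ·Π!·Σ² = 1/2574  (sign +1)
I_A²/I_B² = (5/429)/(1/2574) = 30/1

30/1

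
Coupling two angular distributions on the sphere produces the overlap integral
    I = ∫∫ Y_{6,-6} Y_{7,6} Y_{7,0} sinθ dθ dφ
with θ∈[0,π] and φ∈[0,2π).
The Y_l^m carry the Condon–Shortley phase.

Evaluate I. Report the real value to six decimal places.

m-sum 0 ✓  L=20 even ✓  1≤7≤13 ✓
Π(2lᵢ+1) = 13×15×15 = 2925
triangle coeff Δ(6,7,7) = 1/2444321880
Σ_t [0,6]: t=0:+1/2612736000 t=1:−1/20736000 t=2:+1/1658880 t=3:−1/746496 t=4:+1/1658880 t=5:−1/20736000 t=6:+1/2612736000 = -1/4354560
(3j)²=1000/138567 [(6 7 7; 0 0 0)], sign=+1
Σ_t [6,6]: t=6:+1/2612736000 = 1/2612736000
(3j)²=22/4845 [(6 7 7; -6 6 0)], sign=-1
⇒ 4πI² = 10000/104329
I = (-1)√(10000/104329/(4π)) = -0.08733585

-0.087336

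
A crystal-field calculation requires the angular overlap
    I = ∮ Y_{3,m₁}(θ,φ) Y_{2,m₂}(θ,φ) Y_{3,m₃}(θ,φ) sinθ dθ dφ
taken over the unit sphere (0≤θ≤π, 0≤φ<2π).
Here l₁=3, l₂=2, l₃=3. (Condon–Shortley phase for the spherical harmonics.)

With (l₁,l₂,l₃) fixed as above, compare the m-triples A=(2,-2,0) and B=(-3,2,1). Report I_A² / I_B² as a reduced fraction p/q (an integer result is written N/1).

2/1

Shared (l₁,l₂,l₃)=(3,2,3): N and (l;000)² cancel in I_A²/I_B².
A: Δ = 2!·4!·2!/9! = 1/3780; Racah Σ t=0..0: t=0:+1/24 = 1/24; ⇒ 3j(3 2 3; 2 -2 0)² = 1/21, sgn -1
B: Δ = 2!·4!·2!/9! = 1/3780; Racah Σ t=2..2: t=2:+1/96 = 1/96; ⇒ 3j(3 2 3; -3 2 1)² = 1/42, sgn +1
I_A²/I_B² = (1/21)/(1/42) = 2/1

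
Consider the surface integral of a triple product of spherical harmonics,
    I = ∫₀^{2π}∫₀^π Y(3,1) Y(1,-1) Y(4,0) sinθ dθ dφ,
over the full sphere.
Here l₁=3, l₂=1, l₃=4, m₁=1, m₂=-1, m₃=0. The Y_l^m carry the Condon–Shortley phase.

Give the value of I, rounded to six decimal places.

0.150786

m-sum 0 ✓  L=8 even ✓  2≤4≤4 ✓
Π(2lᵢ+1) = 7×3×9 = 189
triangle coeff Δ(3,1,4) = 1/252
Σ_t [0,0]: t=0:+1/36 = 1/36
(3j)²=4/63 [(3 1 4; 0 0 0)], sign=+1
Σ_t [0,0]: t=0:+1/96 = 1/96
(3j)²=1/42 [(3 1 4; 1 -1 0)], sign=+1
⇒ 4πI² = 2/7
I = (+1)√(2/7/(4π)) = 0.15078601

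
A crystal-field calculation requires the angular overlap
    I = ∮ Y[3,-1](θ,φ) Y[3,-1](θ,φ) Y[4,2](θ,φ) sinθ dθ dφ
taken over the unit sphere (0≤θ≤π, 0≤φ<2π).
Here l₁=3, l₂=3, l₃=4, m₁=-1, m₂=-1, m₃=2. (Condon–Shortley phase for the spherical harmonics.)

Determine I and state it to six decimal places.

m-sum 0 ✓  L=10 even ✓  0≤4≤6 ✓
Π(2lᵢ+1) = 7×7×9 = 441
triangle coeff Δ(3,3,4) = 1/34650
Σ_t [0,2]: t=0:+1/72 t=1:−1/16 t=2:+1/72 = -5/144
(3j)²=2/77 [(3 3 4; 0 0 0)], sign=-1
Σ_t [0,2]: t=0:+1/192 t=1:−1/36 t=2:+1/192 = -5/288
(3j)²=20/693 [(3 3 4; -1 -1 2)], sign=-1
⇒ 4πI² = 40/121
I = (+1)√(40/121/(4π)) = 0.16219310

0.162193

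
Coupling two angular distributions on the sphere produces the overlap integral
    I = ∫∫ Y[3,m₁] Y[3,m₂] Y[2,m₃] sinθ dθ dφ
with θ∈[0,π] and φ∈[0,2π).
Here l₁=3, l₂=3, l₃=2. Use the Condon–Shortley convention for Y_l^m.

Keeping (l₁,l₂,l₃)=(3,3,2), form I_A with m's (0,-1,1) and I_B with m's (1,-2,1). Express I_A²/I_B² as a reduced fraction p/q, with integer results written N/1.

Same 3,3,2: normalisation and zero-m 3j drop out of the ratio.
A: Δ: 4! 2! 2! / 9! → 1/3780; sum: t=1:−1/12 t=2:+1/8 = 1/24; 3j²(3 3 2; 0 -1 1) = Δ·Π!·Σ² = 1/210  (sign -1)
B: Δ: 4! 2! 2! / 9! → 1/3780; sum: t=0:+1/48 t=1:−1/12 = -1/16; 3j²(3 3 2; 1 -2 1) = Δ·Π!·Σ² = 1/28  (sign +1)
I_A²/I_B² = (1/210)/(1/28) = 2/15

2/15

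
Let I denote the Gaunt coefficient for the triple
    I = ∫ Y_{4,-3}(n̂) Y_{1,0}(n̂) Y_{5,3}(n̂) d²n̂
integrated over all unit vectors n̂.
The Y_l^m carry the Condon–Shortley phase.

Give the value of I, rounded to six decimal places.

Rules hold: Σm=0, L=10 even, 3≤5≤5.
N = 9·3·11 = 297
Δ = 0!·8!·2!/11! = 1/495
Racah Σ t=0..0: t=0:+1/576 = 1/576
⇒ 3j(4 1 5; 0 0 0)² = 5/99, sgn -1
Racah Σ t=0..0: t=0:+1/5040 = 1/5040
⇒ 3j(4 1 5; -3 0 3)² = 16/495, sgn +1
4πI² = N·(3j₀)²·(3jₘ)² = 16/33
I = -1·√(0.484848/4π) = -0.19642560

-0.196426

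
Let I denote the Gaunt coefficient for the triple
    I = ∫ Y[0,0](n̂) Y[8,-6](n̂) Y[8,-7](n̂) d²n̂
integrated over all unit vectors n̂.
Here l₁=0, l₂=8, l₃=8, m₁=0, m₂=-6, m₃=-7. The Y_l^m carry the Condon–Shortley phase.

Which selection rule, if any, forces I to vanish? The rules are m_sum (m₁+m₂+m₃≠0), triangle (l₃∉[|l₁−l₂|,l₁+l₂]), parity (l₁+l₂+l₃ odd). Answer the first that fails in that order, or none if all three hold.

m_sum

azimuthal sum: 0 − 6 − 7 = -13  ✗
8 ≤ 8 ≤ 8 (triangle on l)
L = 0 + 8 + 8 = 16 (even)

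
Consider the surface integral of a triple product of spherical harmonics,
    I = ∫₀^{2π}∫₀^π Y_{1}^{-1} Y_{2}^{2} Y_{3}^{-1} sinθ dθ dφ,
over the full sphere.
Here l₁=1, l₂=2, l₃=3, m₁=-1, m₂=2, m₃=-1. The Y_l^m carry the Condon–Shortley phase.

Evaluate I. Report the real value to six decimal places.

Rules hold: Σm=0, L=6 even, 1≤3≤3.
N = 3·5·7 = 105
Δ = 0!·2!·4!/7! = 1/105
Racah Σ t=0..0: t=0:+1/4 = 1/4
⇒ 3j(1 2 3; 0 0 0)² = 3/35, sgn -1
Racah Σ t=0..0: t=0:+1/48 = 1/48
⇒ 3j(1 2 3; -1 2 -1)² = 1/105, sgn +1
4πI² = N·(3j₀)²·(3jₘ)² = 3/35
I = -1·√(0.0857143/4π) = -0.08258890

-0.082589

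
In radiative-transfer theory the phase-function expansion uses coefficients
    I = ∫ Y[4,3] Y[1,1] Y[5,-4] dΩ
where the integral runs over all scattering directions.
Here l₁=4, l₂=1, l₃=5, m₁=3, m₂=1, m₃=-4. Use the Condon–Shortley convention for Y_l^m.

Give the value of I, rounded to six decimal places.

Rules hold: Σm=0, L=10 even, 3≤5≤5.
N = 9·3·11 = 297
Δ = 0!·8!·2!/11! = 1/495
Racah Σ t=0..0: t=0:+1/576 = 1/576
⇒ 3j(4 1 5; 0 0 0)² = 5/99, sgn -1
Racah Σ t=0..0: t=0:+1/10080 = 1/10080
⇒ 3j(4 1 5; 3 1 -4)² = 4/55, sgn -1
4πI² = N·(3j₀)²·(3jₘ)² = 12/11
I = +1·√(1.09091/4π) = 0.29463840

0.294638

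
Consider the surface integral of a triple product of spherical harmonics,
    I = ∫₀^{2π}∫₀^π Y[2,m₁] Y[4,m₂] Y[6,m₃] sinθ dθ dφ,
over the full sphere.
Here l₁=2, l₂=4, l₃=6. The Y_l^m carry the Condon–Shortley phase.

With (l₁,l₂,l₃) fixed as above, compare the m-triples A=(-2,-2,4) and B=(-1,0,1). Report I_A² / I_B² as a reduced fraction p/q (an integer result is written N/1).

l's match ⇒ only the (l;m) 3-j factors differ between A and B.
A: triangle coeff Δ(2,4,6) = 1/6435; Σ_t [0,0]: t=0:+1/34560 = 1/34560; (3j)²=14/429 [(2 4 6; -2 -2 4)], sign=+1
B: triangle coeff Δ(2,4,6) = 1/6435; Σ_t [0,0]: t=0:+1/3456 = 1/3456; (3j)²=35/1287 [(2 4 6; -1 0 1)], sign=-1
I_A²/I_B² = (14/429)/(35/1287) = 6/5

6/5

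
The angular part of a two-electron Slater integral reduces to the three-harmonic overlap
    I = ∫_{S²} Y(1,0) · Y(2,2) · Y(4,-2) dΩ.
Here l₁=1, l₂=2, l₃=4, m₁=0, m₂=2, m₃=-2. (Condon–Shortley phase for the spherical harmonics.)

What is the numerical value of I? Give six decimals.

|1−2|≤4≤1+2 violated ⇒ I = 0

0.000000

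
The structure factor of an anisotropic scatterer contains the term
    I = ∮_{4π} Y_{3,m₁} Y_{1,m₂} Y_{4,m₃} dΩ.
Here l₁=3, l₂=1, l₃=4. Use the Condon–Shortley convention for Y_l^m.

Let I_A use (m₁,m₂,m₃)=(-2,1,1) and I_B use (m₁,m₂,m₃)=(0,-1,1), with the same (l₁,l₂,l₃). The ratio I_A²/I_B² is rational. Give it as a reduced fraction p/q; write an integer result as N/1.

l's match ⇒ only the (l;m) 3-j factors differ between A and B.
A: triangle coeff Δ(3,1,4) = 1/252; Σ_t [0,0]: t=0:+1/240 = 1/240; (3j)²=1/84 [(3 1 4; -2 1 1)], sign=-1
B: triangle coeff Δ(3,1,4) = 1/252; Σ_t [0,0]: t=0:+1/72 = 1/72; (3j)²=5/126 [(3 1 4; 0 -1 1)], sign=-1
I_A²/I_B² = (1/84)/(5/126) = 3/10

3/10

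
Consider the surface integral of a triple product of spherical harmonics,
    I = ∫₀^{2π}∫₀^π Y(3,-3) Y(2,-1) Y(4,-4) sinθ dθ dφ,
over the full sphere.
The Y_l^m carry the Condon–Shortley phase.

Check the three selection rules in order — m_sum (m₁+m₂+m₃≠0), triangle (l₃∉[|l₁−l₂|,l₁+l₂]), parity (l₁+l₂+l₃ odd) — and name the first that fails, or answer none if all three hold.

m_sum

m₁+m₂+m₃ = -3 − 1 − 4 = -8  ✗
triangle: |3−2|=1 ≤ l₃=4 ≤ 3+2=5
parity: l₁+l₂+l₃ = 9 is odd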